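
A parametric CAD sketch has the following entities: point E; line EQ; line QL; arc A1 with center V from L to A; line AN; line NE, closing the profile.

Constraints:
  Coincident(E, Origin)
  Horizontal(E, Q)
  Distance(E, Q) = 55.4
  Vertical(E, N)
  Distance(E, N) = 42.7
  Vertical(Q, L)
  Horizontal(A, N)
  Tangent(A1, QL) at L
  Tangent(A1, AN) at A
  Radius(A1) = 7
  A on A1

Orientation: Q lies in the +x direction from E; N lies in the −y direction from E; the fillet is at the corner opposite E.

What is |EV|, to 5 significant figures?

60.142

E and N share the same x with |EN| = 42.7 and N on the −y side, so N = (0.0000, -42.700). The virtual corner opposite E is at (55.400, -42.700). Tangency of A1 to QL means the radius VL is perpendicular to QL and A1 meets AN tangentially, so VA is at right angles to AN, with radius 7.0, so the center V sits 7.0 in from both sides at V = (48.400, -35.700). Then |EV| = |V − E| = 60.142.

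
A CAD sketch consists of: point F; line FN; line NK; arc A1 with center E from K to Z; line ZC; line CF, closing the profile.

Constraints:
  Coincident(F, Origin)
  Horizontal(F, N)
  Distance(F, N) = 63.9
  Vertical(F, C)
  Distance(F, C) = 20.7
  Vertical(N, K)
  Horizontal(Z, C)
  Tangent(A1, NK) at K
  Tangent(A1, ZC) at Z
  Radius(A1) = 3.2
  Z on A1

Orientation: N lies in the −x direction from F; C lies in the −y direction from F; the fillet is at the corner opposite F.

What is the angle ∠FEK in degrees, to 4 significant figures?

163.9°

The virtual corner opposite F is at (-63.90, -20.70). Since A1 is tangent to NK there, EK ⟂ NK and tangency of A1 to ZC means the radius EZ is perpendicular to ZC, with radius 3.2, so the center E sits 3.2 in from both sides at E = (-60.70, -17.50). That places the tangent points at K = (-63.90, -17.50) on NK and Z = (-60.70, -20.70) on ZC. Then cos ∠FEK = EF·EK / (|EF||EK|), giving 163.9°.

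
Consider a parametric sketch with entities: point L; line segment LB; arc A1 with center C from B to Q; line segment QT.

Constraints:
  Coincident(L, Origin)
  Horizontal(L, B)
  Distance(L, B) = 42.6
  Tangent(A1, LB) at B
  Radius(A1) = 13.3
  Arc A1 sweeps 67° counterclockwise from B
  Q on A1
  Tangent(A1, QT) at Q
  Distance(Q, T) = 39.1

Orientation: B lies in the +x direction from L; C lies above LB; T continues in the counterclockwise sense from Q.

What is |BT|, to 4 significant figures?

51.98

L is at the origin; LB is horizontal with |LB| = 42.6 and B on the +x side, so B = (42.60, 0.000). Since A1 is tangent to LB there, CB ⟂ LB, so C = B + (0, 13.3) = (42.60, 13.30). On A1, B sits at bearing -90° from C; a 67° counterclockwise sweep puts Q at bearing -23°, so Q = C + 13.3·(cos -23°, sin -23°) = (54.84, 8.103). The tangent condition forces CQ to be normal to QT, so QT runs along (−sin -23°, cos -23°); with |QT| = 39.1, T = (70.12, 44.10). Then |BT| = |T − B| = 51.98.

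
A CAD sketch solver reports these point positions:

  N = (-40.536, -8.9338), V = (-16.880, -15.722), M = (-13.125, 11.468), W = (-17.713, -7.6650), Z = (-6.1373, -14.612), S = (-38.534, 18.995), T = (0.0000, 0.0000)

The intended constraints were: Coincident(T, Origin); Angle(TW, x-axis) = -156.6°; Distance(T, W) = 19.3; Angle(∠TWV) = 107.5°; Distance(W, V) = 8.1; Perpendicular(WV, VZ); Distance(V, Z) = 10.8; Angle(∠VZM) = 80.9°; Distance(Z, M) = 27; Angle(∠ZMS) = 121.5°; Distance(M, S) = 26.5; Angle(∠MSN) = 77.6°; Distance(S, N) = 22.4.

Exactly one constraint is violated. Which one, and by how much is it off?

Distance(S, N) = 22.4 — off by 5.60.

T = (0.00, 0.00) ✓; TW at -156.6° ✓; |TW| = 19.30 ✓; ∠TWV = 107.5° ✓; |WV| = 8.100 ✓; ∠(WV, VZ) = 90.00° ✓; |VZ| = 10.80 ✓; ∠VZM = 80.90° ✓; |ZM| = 27.00 ✓; ∠ZMS = 121.5° ✓; |MS| = 26.50 ✓; ∠MSN = 77.60° ✓; |SN| = 28.00 ✗.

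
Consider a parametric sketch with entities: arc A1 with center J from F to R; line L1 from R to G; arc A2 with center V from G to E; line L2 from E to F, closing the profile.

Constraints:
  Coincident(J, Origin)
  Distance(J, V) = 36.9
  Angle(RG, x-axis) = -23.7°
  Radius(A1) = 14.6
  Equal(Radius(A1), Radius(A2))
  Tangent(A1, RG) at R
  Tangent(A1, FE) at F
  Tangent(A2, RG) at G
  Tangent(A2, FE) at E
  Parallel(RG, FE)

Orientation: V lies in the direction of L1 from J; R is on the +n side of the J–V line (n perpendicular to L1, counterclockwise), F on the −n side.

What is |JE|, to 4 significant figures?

39.68

Tangency of A1 to both parallel lines with radius 14.6 puts R and F at J ± 14.6·n: R = (5.868, 13.37), F = (-5.868, -13.37). Equal radii place G and E the same way about V: G = V + 14.6·n = (39.66, -1.463), E = V − 14.6·n = (27.92, -28.20). Then |JE| = |E − J| = 39.68.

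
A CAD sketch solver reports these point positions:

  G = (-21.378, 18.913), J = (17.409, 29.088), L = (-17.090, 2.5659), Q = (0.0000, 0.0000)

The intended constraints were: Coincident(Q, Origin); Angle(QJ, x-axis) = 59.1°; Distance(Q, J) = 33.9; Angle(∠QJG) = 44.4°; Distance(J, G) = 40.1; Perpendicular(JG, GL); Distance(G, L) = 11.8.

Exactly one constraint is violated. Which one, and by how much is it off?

Distance(G, L) = 11.8 — off by 5.10.

Q = (0.00, 0.00) ✓; QJ at 59.10° ✓; |QJ| = 33.90 ✓; ∠QJG = 44.40° ✓; |JG| = 40.10 ✓; ∠(JG, GL) = 90.00° ✓; |GL| = 16.90 ✗.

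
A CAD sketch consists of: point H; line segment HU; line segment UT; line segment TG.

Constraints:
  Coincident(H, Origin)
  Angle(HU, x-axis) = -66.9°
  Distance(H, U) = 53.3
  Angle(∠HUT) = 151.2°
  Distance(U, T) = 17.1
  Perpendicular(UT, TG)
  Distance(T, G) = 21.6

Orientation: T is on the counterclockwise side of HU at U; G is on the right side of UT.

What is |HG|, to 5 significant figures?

79.414

H is at the origin; HU runs at -66.9° with length 53.3, so U = 53.3·(cos -66.9°, sin -66.9°) = (20.912, -49.026). ∠HUT = 151.2°, so UT runs at -66.9° + (180° − 151.2°) = -38.100° from the x-axis; with |UT| = 17.1, T = U + 17.1·(cos -38.100°, sin -38.100°) = (34.368, -59.578). UT ⟂ TG; with |TG| = 21.6 on the right of UT, G = T + 21.6·(-0.61704, -0.78694) = (21.040, -76.576). Then |HG| = |G − H| = 79.414.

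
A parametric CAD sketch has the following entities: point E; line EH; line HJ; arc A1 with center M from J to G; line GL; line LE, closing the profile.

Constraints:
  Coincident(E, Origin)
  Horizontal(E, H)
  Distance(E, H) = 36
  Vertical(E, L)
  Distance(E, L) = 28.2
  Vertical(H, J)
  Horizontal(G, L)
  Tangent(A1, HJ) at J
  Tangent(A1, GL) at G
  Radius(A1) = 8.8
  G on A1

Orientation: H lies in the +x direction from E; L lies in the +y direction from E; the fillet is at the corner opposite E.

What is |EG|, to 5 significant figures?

39.180

E is at the origin; EH is horizontal with |EH| = 36.0 and H on the +x side, so H = (36.000, 0.0000). E and L share the same x with |EL| = 28.2 and L on the +y side, so L = (0.0000, 28.200). The virtual corner opposite E is at (36.000, 28.200). The tangent condition forces MJ to be normal to HJ and the tangent condition forces MG to be normal to GL, with radius 8.8, so the center M sits 8.8 in from both sides at M = (27.200, 19.400). That places the tangent points at J = (36.000, 19.400) on HJ and G = (27.200, 28.200) on GL. Then |EG| = |G − E| = 39.180.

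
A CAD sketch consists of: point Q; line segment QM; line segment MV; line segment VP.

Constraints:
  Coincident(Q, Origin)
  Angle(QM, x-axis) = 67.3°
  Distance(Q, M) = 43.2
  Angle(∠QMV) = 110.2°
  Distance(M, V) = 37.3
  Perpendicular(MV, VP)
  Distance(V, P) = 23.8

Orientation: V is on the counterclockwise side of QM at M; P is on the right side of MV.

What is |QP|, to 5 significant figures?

82.865

∠QMV = 110.2°, so MV runs at 67.3° + (180° − 110.2°) = 137.10° from the x-axis; with |MV| = 37.3, V = M + 37.3·(cos 137.10°, sin 137.10°) = (-10.653, 65.245). MV is perpendicular to VP; with |VP| = 23.8 on the right of MV, P = V + 23.8·(0.68072, 0.73254) = (5.5484, 82.679). Then |QP| = |P − Q| = 82.865.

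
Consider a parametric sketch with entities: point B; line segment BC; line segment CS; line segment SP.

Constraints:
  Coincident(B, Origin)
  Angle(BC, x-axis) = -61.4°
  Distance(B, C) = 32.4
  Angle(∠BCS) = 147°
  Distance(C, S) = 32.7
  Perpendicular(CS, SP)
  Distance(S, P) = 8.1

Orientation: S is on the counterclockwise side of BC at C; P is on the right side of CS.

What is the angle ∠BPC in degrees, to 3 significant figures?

9.36°

B is at the origin; BC runs at -61.4° with length 32.4, so C = 32.4·(cos -61.4°, sin -61.4°) = (15.5, -28.4). ∠BCS = 147.0°, so CS runs at -61.4° + (180° − 147.0°) = -28.4° from the x-axis; with |CS| = 32.7, S = C + 32.7·(cos -28.4°, sin -28.4°) = (44.3, -44.0). CS ⟂ SP; with |SP| = 8.1 on the right of CS, P = S + 8.1·(-0.476, -0.880) = (40.4, -51.1). Then cos ∠BPC = PB·PC / (|PB||PC|), giving 9.36°.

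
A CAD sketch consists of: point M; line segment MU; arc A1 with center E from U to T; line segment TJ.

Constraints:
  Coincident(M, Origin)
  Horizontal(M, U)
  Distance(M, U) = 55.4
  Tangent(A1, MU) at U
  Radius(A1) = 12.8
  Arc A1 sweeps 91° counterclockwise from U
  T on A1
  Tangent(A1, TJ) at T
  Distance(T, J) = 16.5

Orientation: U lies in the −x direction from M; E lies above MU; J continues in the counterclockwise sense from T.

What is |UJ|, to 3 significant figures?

32.1

M is at the origin; MU is horizontal with |MU| = 55.4 and U on the −x side, so U = (-55.4, 0.00). The tangent condition forces EU to be normal to MU, so E = U + (0, 12.8) = (-55.4, 12.8). On A1, U sits at bearing -90° from E; a 91° counterclockwise sweep puts T at bearing 1°, so T = E + 12.8·(cos 1°, sin 1°) = (-42.6, 13.0). The tangent condition forces ET to be normal to TJ, so TJ runs along (−sin 1°, cos 1°); with |TJ| = 16.5, J = (-42.9, 29.5). Then |UJ| = |J − U| = 32.1.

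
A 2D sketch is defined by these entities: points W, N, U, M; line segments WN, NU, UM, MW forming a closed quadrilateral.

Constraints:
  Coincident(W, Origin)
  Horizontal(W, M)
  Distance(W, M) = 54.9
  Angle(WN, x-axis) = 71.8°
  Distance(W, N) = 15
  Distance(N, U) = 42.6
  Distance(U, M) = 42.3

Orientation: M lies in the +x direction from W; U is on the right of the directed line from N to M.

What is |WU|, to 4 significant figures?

32.69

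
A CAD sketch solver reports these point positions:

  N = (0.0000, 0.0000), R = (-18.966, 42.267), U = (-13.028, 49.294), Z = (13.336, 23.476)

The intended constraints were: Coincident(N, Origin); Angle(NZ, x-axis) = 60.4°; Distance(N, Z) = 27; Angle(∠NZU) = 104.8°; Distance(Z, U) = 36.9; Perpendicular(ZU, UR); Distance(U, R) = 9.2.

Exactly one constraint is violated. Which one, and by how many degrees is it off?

Perpendicular(ZU, UR) — off by 4.20°.

N = (0.00, 0.00) ✓; NZ at 60.40° ✓; |NZ| = 27.00 ✓; ∠NZU = 104.8° ✓; |ZU| = 36.90 ✓; ∠(ZU, UR) = 94.20° ✗; |UR| = 9.200 ✓.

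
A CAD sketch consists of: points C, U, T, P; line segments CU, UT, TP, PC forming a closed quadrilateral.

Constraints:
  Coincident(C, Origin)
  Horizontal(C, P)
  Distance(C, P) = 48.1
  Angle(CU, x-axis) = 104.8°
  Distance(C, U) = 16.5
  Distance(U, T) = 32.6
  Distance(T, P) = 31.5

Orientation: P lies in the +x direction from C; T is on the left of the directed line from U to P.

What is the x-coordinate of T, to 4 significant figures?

27.43

Checks: |UT| = 32.60 ✓; |TP| = 31.50 ✓.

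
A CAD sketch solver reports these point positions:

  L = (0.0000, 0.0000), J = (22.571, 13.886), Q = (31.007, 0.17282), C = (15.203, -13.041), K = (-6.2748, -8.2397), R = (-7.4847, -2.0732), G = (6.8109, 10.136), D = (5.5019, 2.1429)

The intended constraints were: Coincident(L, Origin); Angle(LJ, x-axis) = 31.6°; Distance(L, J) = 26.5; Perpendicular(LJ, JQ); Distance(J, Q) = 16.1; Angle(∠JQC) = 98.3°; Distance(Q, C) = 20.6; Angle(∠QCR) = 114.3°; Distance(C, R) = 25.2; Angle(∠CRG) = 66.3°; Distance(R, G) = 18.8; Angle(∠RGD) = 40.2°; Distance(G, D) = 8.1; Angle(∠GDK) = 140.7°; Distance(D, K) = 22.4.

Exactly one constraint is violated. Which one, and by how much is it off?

Distance(D, K) = 22.4 — off by 6.70.

L = (0.00, 0.00) ✓; LJ at 31.60° ✓; |LJ| = 26.50 ✓; ∠(LJ, JQ) = 90.00° ✓; |JQ| = 16.10 ✓; ∠JQC = 98.30° ✓; |QC| = 20.60 ✓; ∠QCR = 114.3° ✓; |CR| = 25.20 ✓; ∠CRG = 66.30° ✓; |RG| = 18.80 ✓; ∠RGD = 40.20° ✓; |GD| = 8.100 ✓; ∠GDK = 140.7° ✓; |DK| = 15.70 ✗.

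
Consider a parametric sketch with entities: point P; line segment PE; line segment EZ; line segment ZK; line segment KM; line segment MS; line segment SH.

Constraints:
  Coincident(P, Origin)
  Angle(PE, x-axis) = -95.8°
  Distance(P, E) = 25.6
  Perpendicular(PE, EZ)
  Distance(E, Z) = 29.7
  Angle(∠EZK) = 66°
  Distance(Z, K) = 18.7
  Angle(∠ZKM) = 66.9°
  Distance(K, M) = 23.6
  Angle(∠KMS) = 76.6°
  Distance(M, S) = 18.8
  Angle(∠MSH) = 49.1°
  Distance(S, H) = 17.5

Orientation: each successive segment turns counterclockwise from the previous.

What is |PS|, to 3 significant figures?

41.6

P is at the origin; PE runs at -95.8° with length 25.6, so E = (-2.59, -25.5). The perpendicularity gives EZ at right angles to PE, so EZ runs at -5.80°; with |EZ| = 29.7, Z = (27.0, -28.5). ∠EZK = 66.0° gives ZK at 108° from the x-axis; with |ZK| = 18.7, K = (21.1, -10.7). ∠ZKM = 66.9° gives KM at -139° from the x-axis; with |KM| = 23.6, M = (3.39, -26.3). ∠KMS = 76.6° gives MS at -35.3° from the x-axis; with |MS| = 18.8, S = (18.7, -37.1). Then |PS| = |S − P| = 41.6.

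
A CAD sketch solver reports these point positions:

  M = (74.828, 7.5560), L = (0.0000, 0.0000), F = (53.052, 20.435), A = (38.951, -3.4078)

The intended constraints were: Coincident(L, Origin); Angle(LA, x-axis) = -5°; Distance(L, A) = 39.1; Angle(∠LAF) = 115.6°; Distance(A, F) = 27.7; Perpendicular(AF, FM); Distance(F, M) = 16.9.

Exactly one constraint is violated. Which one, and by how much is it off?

Distance(F, M) = 16.9 — off by 8.40.

L = (0.00, 0.00) ✓; LA at -5.000° ✓; |LA| = 39.10 ✓; ∠LAF = 115.6° ✓; |AF| = 27.70 ✓; ∠(AF, FM) = 90.00° ✓; |FM| = 25.30 ✗.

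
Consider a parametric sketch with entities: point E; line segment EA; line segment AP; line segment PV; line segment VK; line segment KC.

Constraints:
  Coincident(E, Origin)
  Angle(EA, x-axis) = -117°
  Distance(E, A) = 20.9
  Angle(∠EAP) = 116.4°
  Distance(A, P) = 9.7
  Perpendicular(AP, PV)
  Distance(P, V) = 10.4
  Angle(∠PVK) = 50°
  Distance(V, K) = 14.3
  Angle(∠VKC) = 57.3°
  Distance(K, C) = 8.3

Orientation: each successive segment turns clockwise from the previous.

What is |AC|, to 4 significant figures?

6.788

∠PVK = 50.0° gives VK at -40.60° from the x-axis; with |VK| = 14.3, K = (-8.221, -17.43). ∠VKC = 57.3° gives KC at -163.3° from the x-axis; with |KC| = 8.3, C = (-16.17, -19.81). Then |AC| = |C − A| = 6.788.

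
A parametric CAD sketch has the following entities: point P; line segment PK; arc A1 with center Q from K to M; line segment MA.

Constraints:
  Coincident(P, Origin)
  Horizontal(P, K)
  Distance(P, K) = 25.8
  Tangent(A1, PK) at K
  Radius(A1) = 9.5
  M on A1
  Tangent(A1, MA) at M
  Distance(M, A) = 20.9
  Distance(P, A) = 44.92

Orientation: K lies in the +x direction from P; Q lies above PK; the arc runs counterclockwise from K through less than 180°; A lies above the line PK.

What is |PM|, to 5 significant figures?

36.860

P is at the origin; PK is horizontal with |PK| = 25.8 and K on the +x side, so K = (25.800, 0.0000). A1 meets PK tangentially, so QK is at right angles to PK, so Q = K + (0, 9.5) = (25.800, 9.5000). Since QM ⟂ MA (tangency), |QA| = √(9.5² + 20.9²) = 22.958 regardless of where M sits on A1. So A lies on both circle(P, 44.92) and circle(Q, 22.958); the above-PK intersection is A = (31.891, 31.635). M is the foot of the tangent from A: M = (35.182, 10.996).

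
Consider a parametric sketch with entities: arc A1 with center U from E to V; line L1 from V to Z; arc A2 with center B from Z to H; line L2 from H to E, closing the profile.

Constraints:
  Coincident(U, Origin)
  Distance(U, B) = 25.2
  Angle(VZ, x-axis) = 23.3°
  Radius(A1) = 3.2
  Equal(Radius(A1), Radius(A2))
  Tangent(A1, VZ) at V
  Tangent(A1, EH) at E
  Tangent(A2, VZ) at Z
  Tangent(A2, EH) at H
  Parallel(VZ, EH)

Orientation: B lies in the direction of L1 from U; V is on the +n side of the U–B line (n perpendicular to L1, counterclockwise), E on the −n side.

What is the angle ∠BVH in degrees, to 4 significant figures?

7.013°

Tangency of A1 to both parallel lines with radius 3.2 puts V and E at U ± 3.2·n: V = (-1.266, 2.939), E = (1.266, -2.939). Equal radii place Z and H the same way about B: Z = B + 3.2·n = (21.88, 12.91), H = B − 3.2·n = (24.41, 7.029). Then cos ∠BVH = VB·VH / (|VB||VH|), giving 7.013°.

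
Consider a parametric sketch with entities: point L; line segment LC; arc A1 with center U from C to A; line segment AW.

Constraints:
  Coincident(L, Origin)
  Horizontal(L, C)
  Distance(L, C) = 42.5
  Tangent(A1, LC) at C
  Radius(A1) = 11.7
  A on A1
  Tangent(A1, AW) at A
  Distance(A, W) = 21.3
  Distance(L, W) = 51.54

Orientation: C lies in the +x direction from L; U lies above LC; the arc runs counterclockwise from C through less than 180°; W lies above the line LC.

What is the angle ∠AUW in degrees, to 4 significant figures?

61.22°

Checks: ∠(UC, CL) = 90.00° ✓; |UC| = 11.70 ✓; |UA| = 11.70 ✓; ∠(UA, AW) = 90.00° ✓; |AW| = 21.30 ✓; |LW| = 51.54 ✓.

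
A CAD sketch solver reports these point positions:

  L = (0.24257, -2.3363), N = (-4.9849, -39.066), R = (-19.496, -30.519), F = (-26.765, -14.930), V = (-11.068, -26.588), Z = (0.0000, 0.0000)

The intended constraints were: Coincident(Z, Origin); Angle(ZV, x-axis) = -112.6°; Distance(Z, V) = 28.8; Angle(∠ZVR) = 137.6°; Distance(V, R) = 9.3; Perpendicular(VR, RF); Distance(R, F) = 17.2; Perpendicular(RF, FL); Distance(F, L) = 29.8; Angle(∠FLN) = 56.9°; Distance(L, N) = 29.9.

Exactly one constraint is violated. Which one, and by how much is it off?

Distance(L, N) = 29.9 — off by 7.20.

Z = (0.00, 0.00) ✓; ZV at -112.6° ✓; |ZV| = 28.80 ✓; ∠ZVR = 137.6° ✓; |VR| = 9.300 ✓; ∠(VR, RF) = 90.01° ✓; |RF| = 17.20 ✓; ∠(RF, FL) = 90.00° ✓; |FL| = 29.80 ✓; ∠FLN = 56.90° ✓; |LN| = 37.10 ✗.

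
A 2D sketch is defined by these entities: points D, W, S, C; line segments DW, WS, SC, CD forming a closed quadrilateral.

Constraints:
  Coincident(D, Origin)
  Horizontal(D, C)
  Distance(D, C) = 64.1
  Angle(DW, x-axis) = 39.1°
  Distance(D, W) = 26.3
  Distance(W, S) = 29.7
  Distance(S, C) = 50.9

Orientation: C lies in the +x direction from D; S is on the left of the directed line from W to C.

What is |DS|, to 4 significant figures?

55.13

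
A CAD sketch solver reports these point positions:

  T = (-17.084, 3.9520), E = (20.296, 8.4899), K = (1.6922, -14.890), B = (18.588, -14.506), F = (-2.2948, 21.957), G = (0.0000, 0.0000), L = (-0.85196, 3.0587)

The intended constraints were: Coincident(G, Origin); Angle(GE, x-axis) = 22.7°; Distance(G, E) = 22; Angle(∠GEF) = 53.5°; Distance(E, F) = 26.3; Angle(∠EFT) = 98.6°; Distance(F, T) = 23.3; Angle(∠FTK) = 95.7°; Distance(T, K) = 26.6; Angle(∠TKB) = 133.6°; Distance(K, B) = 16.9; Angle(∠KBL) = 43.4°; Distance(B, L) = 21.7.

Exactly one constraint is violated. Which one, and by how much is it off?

Distance(B, L) = 21.7 — off by 4.50.

G = (0.00, 0.00) ✓; GE at 22.70° ✓; |GE| = 22.00 ✓; ∠GEF = 53.50° ✓; |EF| = 26.30 ✓; ∠EFT = 98.60° ✓; |FT| = 23.30 ✓; ∠FTK = 95.70° ✓; |TK| = 26.60 ✓; ∠TKB = 133.6° ✓; |KB| = 16.90 ✓; ∠KBL = 43.40° ✓; |BL| = 26.20 ✗.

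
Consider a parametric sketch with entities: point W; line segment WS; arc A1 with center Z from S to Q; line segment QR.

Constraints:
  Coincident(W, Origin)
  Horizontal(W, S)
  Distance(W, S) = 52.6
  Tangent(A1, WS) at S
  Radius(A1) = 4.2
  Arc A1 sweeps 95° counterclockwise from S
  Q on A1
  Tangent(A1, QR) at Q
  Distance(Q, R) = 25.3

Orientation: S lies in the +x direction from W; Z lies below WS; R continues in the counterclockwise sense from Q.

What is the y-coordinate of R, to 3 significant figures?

-29.8

On A1, S sits at bearing 90° from Z; a 95° counterclockwise sweep puts Q at bearing 185°, so Q = Z + 4.2·(cos 185°, sin 185°) = (48.4, -4.57). The tangent condition forces ZQ to be normal to QR, so QR runs along (−sin 185°, cos 185°); with |QR| = 25.3, R = (50.6, -29.8). So R.y = -29.8.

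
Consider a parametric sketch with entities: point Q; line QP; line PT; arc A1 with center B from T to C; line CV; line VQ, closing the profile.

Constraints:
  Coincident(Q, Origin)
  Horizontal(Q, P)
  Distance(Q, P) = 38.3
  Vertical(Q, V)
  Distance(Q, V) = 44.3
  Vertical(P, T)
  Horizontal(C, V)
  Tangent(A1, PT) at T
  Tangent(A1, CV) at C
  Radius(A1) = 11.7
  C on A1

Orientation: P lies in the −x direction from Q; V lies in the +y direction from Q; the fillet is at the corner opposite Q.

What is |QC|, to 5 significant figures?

51.673

The virtual corner opposite Q is at (-38.300, 44.300). Since A1 is tangent to PT there, BT ⟂ PT and A1 meets CV tangentially, so BC is at right angles to CV, with radius 11.7, so the center B sits 11.7 in from both sides at B = (-26.600, 32.600). That places the tangent points at T = (-38.300, 32.600) on PT and C = (-26.600, 44.300) on CV. Then |QC| = |C − Q| = 51.673.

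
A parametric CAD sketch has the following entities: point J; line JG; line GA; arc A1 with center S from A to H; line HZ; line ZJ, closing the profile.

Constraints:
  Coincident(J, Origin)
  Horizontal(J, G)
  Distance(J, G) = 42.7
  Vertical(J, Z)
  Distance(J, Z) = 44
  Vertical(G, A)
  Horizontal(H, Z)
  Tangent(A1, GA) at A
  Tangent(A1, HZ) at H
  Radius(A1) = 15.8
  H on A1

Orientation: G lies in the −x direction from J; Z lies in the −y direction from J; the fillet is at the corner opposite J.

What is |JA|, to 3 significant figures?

51.2

J is at the origin; JG is horizontal with |JG| = 42.7 and G on the −x side, so G = (-42.7, 0.00). JZ is vertical with |JZ| = 44.0 and Z on the −y side, so Z = (0.00, -44.0). The virtual corner opposite J is at (-42.7, -44.0). Tangency of A1 to GA means the radius SA is perpendicular to GA and since A1 is tangent to HZ there, SH ⟂ HZ, with radius 15.8, so the center S sits 15.8 in from both sides at S = (-26.9, -28.2). That places the tangent points at A = (-42.7, -28.2) on GA and H = (-26.9, -44.0) on HZ. Then |JA| = |A − J| = 51.2.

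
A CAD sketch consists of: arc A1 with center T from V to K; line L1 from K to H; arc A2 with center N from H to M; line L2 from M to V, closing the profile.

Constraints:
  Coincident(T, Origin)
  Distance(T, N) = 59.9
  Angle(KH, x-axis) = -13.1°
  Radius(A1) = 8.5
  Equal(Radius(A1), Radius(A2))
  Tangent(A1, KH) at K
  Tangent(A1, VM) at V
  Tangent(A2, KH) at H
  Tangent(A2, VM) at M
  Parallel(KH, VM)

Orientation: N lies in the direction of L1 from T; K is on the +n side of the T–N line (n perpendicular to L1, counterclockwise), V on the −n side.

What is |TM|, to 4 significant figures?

60.50

The slot axis is L1's direction at -13.1°, so u = (cos -13.1°, sin -13.1°) = (0.9740, -0.2267) and n = (−sin -13.1°, cos -13.1°) = (0.2267, 0.9740). T is at the origin and N lies 59.9 along u from T, so N = 59.9·u = (58.34, -13.58). Tangency of A1 to both parallel lines with radius 8.5 puts K and V at T ± 8.5·n: K = (1.927, 8.279), V = (-1.927, -8.279). Equal radii place H and M the same way about N: H = N + 8.5·n = (60.27, -5.298), M = N − 8.5·n = (56.41, -21.86). Then |TM| = |M − T| = 60.50.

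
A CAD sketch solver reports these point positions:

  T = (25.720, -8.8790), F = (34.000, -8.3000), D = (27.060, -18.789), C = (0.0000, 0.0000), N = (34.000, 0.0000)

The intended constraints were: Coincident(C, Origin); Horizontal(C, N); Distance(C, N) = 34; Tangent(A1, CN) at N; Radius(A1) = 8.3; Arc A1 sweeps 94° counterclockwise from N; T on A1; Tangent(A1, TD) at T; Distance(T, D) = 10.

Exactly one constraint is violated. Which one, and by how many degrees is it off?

Tangent(A1, TD) at T — off by 3.70°.

C = (0.00, 0.00) ✓; C.y = 0.00, N.y = 0.00 ✓; |CN| = 34.00 ✓; ∠(FN, NC) = 90.00° ✓; |FN| = 8.300 ✓; bearing(F→T) − bearing(F→N) = 94.00° ✓; |FT| = 8.300 ✓; ∠(FT, TD) = 86.30° ✗; |TD| = 10.00 ✓.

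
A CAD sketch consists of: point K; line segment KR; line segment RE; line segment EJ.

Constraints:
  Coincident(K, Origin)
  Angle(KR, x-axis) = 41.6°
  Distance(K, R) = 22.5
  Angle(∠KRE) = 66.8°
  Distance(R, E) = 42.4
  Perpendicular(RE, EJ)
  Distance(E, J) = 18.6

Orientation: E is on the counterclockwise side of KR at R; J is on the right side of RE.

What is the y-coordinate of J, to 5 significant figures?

49.821

∠KRE = 66.8°, so RE runs at 41.6° + (180° − 66.8°) = 154.80° from the x-axis; with |RE| = 42.4, E = R + 42.4·(cos 154.80°, sin 154.80°) = (-21.539, 32.991). The perpendicularity gives EJ at right angles to RE; with |EJ| = 18.6 on the right of RE, J = E + 18.6·(0.42578, 0.90483) = (-13.620, 49.821). So J.y = 49.821.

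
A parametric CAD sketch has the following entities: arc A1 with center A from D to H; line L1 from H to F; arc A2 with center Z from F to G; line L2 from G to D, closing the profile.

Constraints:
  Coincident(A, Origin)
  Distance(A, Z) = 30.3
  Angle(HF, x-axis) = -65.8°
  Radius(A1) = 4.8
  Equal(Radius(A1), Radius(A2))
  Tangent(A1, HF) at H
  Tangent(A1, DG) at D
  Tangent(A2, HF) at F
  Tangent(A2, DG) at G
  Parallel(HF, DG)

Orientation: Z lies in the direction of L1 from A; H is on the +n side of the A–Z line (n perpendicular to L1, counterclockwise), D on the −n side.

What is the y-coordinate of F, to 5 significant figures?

-25.670

The slot axis is L1's direction at -65.8°, so u = (cos -65.8°, sin -65.8°) = (0.40992, -0.91212) and n = (−sin -65.8°, cos -65.8°) = (0.91212, 0.40992). A is at the origin and Z lies 30.3 along u from A, so Z = 30.3·u = (12.421, -27.637). Tangency of A1 to both parallel lines with radius 4.8 puts H and D at A ± 4.8·n: H = (4.3782, 1.9676), D = (-4.3782, -1.9676). Equal radii place F and G the same way about Z: F = Z + 4.8·n = (16.799, -25.670), G = Z − 4.8·n = (8.0425, -29.605). So F.y = -25.670.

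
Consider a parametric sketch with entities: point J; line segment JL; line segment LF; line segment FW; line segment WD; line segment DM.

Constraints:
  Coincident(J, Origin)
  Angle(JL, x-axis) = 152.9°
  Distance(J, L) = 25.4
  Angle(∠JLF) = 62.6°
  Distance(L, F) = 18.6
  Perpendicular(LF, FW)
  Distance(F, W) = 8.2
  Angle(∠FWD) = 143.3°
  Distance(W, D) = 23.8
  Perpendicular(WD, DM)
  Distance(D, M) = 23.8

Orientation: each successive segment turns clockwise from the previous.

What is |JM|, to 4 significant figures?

28.05

∠FWD = 143.3° gives WD at -91.20° from the x-axis; with |WD| = 23.8, D = (-3.206, -8.099). WD is perpendicular to DM, so DM runs at 178.8°; with |DM| = 23.8, M = (-27.00, -7.600). Then |JM| = |M − J| = 28.05.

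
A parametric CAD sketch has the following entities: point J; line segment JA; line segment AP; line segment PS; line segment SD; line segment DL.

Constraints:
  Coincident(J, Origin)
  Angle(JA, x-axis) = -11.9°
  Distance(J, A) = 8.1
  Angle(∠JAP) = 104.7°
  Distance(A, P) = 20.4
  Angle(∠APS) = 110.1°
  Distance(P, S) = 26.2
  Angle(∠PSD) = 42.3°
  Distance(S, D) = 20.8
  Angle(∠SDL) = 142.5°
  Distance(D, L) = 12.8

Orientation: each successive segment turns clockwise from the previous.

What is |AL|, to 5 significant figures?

6.5136

J is at the origin; JA runs at -11.9° with length 8.1, so A = (7.9259, -1.6703). ∠JAP = 104.7° gives AP at -87.200° from the x-axis; with |AP| = 20.4, P = (8.9225, -22.046). ∠APS = 110.1° gives PS at -157.10° from the x-axis; with |PS| = 26.2, S = (-15.213, -32.241). ∠PSD = 42.3° gives SD at 65.200° from the x-axis; with |SD| = 20.8, D = (-6.4880, -13.359). ∠SDL = 142.5° gives DL at 27.700° from the x-axis; with |DL| = 12.8, L = (4.8450, -7.4092). Then |AL| = |L − A| = 6.5136.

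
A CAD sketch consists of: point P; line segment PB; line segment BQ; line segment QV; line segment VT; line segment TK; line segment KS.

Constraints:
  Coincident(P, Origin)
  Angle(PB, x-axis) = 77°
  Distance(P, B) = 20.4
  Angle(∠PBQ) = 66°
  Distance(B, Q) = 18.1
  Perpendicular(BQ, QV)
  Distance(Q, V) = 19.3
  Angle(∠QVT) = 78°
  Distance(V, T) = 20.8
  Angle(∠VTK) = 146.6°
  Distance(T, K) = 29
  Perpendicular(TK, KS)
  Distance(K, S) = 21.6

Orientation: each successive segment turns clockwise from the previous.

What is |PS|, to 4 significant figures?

42.42

P is at the origin; PB runs at 77.0° with length 20.4, so B = (4.589, 19.88). ∠PBQ = 66.0° gives BQ at -37.00° from the x-axis; with |BQ| = 18.1, Q = (19.04, 8.984). The perpendicularity gives QV at right angles to BQ, so QV runs at -127.0°; with |QV| = 19.3, V = (7.429, -6.429). ∠QVT = 78.0° gives VT at 131.0° from the x-axis; with |VT| = 20.8, T = (-6.217, 9.269). ∠VTK = 146.6° gives TK at 97.60° from the x-axis; with |TK| = 29.0, K = (-10.05, 38.01). The perpendicularity gives KS at right angles to TK, so KS runs at 7.600°; with |KS| = 21.6, S = (11.36, 40.87). Then |PS| = |S − P| = 42.42.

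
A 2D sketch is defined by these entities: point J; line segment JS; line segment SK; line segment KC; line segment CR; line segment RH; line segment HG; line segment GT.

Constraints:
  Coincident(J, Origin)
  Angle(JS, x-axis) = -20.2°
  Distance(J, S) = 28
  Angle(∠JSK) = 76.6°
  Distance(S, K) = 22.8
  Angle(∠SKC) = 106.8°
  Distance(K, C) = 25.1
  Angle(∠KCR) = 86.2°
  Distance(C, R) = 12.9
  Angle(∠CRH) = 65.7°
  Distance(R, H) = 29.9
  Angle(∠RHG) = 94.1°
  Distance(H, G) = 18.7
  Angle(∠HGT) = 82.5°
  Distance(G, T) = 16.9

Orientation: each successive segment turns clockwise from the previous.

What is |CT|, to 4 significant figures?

10.81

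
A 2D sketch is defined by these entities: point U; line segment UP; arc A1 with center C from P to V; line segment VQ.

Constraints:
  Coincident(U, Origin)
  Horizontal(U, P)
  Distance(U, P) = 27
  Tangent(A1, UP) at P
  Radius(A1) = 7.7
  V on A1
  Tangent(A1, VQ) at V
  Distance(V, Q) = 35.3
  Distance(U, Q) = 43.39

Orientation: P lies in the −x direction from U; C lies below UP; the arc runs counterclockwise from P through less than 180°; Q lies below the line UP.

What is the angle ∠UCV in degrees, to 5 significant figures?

161.73°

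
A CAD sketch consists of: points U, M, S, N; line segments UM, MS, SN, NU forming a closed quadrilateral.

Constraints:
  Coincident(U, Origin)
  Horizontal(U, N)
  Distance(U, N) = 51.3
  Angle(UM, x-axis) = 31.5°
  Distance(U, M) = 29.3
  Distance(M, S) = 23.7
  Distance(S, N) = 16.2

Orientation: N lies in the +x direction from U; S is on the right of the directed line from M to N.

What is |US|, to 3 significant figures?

36.5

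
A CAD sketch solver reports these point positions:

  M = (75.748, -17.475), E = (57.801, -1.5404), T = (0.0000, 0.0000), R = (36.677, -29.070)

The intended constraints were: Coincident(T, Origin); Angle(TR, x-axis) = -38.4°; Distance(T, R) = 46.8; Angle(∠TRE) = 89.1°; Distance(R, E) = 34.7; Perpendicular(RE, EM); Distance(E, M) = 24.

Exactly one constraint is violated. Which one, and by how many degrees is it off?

Perpendicular(RE, EM) — off by 4.10°.

T = (0.00, 0.00) ✓; TR at -38.40° ✓; |TR| = 46.80 ✓; ∠TRE = 89.10° ✓; |RE| = 34.70 ✓; ∠(RE, EM) = 94.10° ✗; |EM| = 24.00 ✓.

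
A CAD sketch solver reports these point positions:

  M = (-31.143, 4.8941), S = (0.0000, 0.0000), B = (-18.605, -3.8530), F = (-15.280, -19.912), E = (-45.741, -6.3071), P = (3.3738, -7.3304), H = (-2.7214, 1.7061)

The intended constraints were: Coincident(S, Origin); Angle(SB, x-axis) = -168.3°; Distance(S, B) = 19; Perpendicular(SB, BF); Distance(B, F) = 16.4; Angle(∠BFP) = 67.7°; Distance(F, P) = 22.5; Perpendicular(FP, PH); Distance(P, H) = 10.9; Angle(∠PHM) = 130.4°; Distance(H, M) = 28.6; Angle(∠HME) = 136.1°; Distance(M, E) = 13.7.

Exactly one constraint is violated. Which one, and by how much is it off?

Distance(M, E) = 13.7 — off by 4.70.

S = (0.00, 0.00) ✓; SB at -168.3° ✓; |SB| = 19.00 ✓; ∠(SB, BF) = 90.00° ✓; |BF| = 16.40 ✓; ∠BFP = 67.70° ✓; |FP| = 22.50 ✓; ∠(FP, PH) = 90.00° ✓; |PH| = 10.90 ✓; ∠PHM = 130.4° ✓; |HM| = 28.60 ✓; ∠HME = 136.1° ✓; |ME| = 18.40 ✗.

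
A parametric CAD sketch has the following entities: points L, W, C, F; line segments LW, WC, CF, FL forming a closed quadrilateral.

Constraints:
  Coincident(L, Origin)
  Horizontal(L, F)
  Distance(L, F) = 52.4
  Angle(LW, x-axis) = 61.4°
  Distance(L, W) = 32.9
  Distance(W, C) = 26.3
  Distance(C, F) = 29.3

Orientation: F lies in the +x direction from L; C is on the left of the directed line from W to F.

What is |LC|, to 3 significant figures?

50.2

Checks: L = (0.00, 0.00) ✓; |WC| = 26.30 ✓; |CF| = 29.30 ✓.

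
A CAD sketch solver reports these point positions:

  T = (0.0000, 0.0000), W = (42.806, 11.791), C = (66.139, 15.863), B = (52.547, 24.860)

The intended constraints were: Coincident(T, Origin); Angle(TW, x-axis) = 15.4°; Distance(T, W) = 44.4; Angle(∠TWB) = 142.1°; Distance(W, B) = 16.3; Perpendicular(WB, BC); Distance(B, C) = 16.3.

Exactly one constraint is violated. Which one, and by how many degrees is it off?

Perpendicular(WB, BC) — off by 3.20°.

T = (0.00, 0.00) ✓; TW at 15.40° ✓; |TW| = 44.40 ✓; ∠TWB = 142.1° ✓; |WB| = 16.30 ✓; ∠(WB, BC) = 86.80° ✗; |BC| = 16.30 ✓.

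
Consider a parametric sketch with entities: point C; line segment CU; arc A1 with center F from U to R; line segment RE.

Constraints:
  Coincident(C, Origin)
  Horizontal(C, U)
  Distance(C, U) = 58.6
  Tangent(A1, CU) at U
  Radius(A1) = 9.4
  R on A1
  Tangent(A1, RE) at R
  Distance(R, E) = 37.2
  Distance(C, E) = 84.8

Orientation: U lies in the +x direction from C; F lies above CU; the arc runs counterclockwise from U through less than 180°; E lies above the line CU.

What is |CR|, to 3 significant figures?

68.5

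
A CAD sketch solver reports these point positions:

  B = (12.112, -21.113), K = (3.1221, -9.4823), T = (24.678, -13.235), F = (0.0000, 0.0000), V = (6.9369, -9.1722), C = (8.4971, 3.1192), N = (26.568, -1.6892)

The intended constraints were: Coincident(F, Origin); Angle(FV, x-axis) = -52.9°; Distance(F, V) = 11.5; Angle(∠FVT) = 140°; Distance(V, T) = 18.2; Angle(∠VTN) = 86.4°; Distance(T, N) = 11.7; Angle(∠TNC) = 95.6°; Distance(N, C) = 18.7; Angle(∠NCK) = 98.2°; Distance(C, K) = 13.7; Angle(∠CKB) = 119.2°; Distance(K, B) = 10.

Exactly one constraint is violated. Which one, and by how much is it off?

Distance(K, B) = 10 — off by 4.70.

F = (0.00, 0.00) ✓; FV at -52.90° ✓; |FV| = 11.50 ✓; ∠FVT = 140.0° ✓; |VT| = 18.20 ✓; ∠VTN = 86.40° ✓; |TN| = 11.70 ✓; ∠TNC = 95.60° ✓; |NC| = 18.70 ✓; ∠NCK = 98.20° ✓; |CK| = 13.70 ✓; ∠CKB = 119.2° ✓; |KB| = 14.70 ✗.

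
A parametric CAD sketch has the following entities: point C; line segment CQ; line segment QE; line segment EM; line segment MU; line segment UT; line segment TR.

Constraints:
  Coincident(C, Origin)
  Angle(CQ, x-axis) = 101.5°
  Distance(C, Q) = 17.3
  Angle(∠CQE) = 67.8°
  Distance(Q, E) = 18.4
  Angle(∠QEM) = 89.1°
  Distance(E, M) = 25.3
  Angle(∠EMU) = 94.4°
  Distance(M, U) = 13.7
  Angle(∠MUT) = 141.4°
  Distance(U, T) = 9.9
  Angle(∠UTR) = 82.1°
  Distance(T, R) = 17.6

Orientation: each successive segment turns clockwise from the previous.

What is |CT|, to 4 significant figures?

11.22

∠EMU = 94.4° gives MU at 172.8° from the x-axis; with |MU| = 13.7, U = (-4.048, -9.530). ∠MUT = 141.4° gives UT at 134.2° from the x-axis; with |UT| = 9.9, T = (-10.95, -2.432). Then |CT| = |T − C| = 11.22.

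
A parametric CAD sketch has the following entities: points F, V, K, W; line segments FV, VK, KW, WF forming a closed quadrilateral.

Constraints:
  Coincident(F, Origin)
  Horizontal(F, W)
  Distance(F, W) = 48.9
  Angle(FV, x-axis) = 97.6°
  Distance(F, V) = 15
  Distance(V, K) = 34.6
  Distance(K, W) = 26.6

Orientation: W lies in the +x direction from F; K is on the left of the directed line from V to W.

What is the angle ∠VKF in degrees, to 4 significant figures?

23.11°

F is at the origin; FW is horizontal with |FW| = 48.9 and W in +x, so W = (48.9, 0). FV runs at 97.6° with |FV| = 15.0, so V = (-1.984, 14.87). K is determined by |VK| = 34.6 and |KW| = 26.6 together: it lies at the intersection of circle(V, 34.6) and circle(W, 26.6). With |VW| = 53.01, the foot of the radical line on VW is 31.12 from V and the perpendicular offset is √(34.6² − 31.12²) = 15.12. Taking the left-of-VW solution: K = (32.13, 20.65).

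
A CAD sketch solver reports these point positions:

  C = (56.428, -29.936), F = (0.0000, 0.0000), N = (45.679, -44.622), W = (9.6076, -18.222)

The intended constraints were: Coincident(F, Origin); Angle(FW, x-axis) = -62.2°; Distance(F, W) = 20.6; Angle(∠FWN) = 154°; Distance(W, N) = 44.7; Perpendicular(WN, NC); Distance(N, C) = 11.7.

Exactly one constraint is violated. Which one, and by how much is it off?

Distance(N, C) = 11.7 — off by 6.50.

F = (0.00, 0.00) ✓; FW at -62.20° ✓; |FW| = 20.60 ✓; ∠FWN = 154.0° ✓; |WN| = 44.70 ✓; ∠(WN, NC) = 90.00° ✓; |NC| = 18.20 ✗.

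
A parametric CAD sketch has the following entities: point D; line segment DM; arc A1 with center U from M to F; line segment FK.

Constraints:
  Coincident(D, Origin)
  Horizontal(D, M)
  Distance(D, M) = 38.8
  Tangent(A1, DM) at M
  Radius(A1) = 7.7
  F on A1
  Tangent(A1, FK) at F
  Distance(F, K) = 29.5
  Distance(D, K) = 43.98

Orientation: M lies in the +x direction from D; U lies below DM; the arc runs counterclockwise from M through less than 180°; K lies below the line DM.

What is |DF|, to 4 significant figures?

31.86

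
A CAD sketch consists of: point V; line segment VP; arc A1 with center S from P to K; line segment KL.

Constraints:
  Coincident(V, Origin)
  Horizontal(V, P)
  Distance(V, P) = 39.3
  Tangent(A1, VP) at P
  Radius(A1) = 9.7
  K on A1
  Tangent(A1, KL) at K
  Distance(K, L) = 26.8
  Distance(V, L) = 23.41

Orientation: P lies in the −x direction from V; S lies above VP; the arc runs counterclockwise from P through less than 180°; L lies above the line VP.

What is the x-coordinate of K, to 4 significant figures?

-33.00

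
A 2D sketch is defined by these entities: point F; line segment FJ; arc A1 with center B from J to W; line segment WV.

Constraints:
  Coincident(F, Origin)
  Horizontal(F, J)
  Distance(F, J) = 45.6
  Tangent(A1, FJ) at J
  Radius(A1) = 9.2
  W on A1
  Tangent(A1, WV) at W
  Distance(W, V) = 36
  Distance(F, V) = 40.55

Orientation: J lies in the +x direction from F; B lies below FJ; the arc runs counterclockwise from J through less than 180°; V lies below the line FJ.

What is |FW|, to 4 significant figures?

37.94

Checks: |BW| = 9.200 ✓; ∠(BW, WV) = 90.00° ✓; |WV| = 36.00 ✓; |FV| = 40.55 ✓.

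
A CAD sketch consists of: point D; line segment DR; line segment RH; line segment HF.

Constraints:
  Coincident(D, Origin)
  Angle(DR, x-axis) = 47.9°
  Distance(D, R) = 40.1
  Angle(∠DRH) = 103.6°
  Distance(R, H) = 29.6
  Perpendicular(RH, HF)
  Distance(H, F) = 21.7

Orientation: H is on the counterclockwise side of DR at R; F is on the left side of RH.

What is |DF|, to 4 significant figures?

42.68

∠DRH = 103.6°, so RH runs at 47.9° + (180° − 103.6°) = 124.3° from the x-axis; with |RH| = 29.6, H = R + 29.6·(cos 124.3°, sin 124.3°) = (10.20, 54.21). The perpendicularity gives HF at right angles to RH; with |HF| = 21.7 on the left of RH, F = H + 21.7·(-0.8261, -0.5635) = (-7.723, 41.98). Then |DF| = |F − D| = 42.68.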